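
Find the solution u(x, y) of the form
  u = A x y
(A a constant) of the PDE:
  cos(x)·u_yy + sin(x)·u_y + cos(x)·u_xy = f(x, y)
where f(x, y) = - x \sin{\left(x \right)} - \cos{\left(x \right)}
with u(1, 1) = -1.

Answer: u(x, y) = - x y

Derivation:
Substitute the ansatz u = A x y into the left-hand side.
Derivatives of the ansatz:
  u_yy = 0
  u_y = A x
  u_xy = A
Term by term:
  cos(x)·u_yy = 0
  sin(x)·u_y = A x \sin{\left(x \right)}
  cos(x)·u_xy = A \cos{\left(x \right)}
So the left-hand side equals
  A x \sin{\left(x \right)} + A \cos{\left(x \right)}
This must equal f(x, y) = - x \sin{\left(x \right)} - \cos{\left(x \right)} identically.
Matching coefficients of the independent functions:
  [x \sin{\left(x \right)}, \cos{\left(x \right)}]:  A = -1
Solving: A = -1.
Check against the point condition:
  u(1, 1) = -1  ⟹  A = -1  ✓
Hence u(x, y) = - x y.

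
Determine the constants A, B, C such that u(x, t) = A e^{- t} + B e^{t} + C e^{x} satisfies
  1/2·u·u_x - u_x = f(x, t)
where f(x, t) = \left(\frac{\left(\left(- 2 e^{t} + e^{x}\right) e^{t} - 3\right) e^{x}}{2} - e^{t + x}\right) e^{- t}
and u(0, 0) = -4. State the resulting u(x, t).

Substitute the ansatz u = A e^{- t} + B e^{t} + C e^{x} into the left-hand side.
Derivatives of the ansatz:
  u_x = C e^{x}
Term by term:
  1/2·u·u_x = \frac{A C e^{- t} e^{x}}{2} + \frac{B C e^{t} e^{x}}{2} + \frac{C^{2} e^{2 x}}{2}
  -u_x = - C e^{x}
So the left-hand side equals
  \frac{A C e^{- t} e^{x}}{2} + \frac{B C e^{t} e^{x}}{2} + \frac{C^{2} e^{2 x}}{2} - C e^{x}
This must equal f(x, t) identically; expanded, f = - e^{t} e^{x} + \frac{e^{2 x}}{2} - e^{x} - \frac{3 e^{- t} e^{x}}{2}.
Matching coefficients of the independent functions:
  [e^{- t} e^{x}]:  \frac{A C}{2} = - \frac{3}{2}
  [e^{t} e^{x}]:  \frac{B C}{2} = -1
  [e^{x}]:  - C = -1
  [e^{2 x}]:  \frac{C^{2}}{2} = \frac{1}{2}
Solving: A = -3, B = -2, C = 1.
Check against the point condition:
  u(0, 0) = -4  ⟹  A + B + C = -4  ✓
Hence u(x, t) = - 2 e^{t} + e^{x} - 3 e^{- t}.

Answer: u(x, t) = - 2 e^{t} + e^{x} - 3 e^{- t}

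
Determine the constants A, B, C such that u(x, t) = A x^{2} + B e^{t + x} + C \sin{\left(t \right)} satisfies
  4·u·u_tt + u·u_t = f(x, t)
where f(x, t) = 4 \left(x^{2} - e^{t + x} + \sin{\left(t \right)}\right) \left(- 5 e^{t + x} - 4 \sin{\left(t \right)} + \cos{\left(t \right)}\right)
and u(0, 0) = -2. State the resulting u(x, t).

Substitute the ansatz u = A x^{2} + B e^{t + x} + C \sin{\left(t \right)} into the left-hand side.
Derivatives of the ansatz:
  u_tt = B e^{t} e^{x} - C \sin{\left(t \right)}
  u_t = B e^{t} e^{x} + C \cos{\left(t \right)}
Term by term:
  4·u·u_tt = 4 A B x^{2} e^{t} e^{x} - 4 A C x^{2} \sin{\left(t \right)} + 4 B^{2} e^{2 t} e^{2 x} - 4 C^{2} \sin^{2}{\left(t \right)}
  u·u_t = A B x^{2} e^{t} e^{x} + A C x^{2} \cos{\left(t \right)} + B^{2} e^{2 t} e^{2 x} + B C e^{t} e^{x} \sin{\left(t \right)} + B C e^{t} e^{x} \cos{\left(t \right)} + C^{2} \sin{\left(t \right)} \cos{\left(t \right)}
So the left-hand side equals
  5 A B x^{2} e^{t} e^{x} - 4 A C x^{2} \sin{\left(t \right)} + A C x^{2} \cos{\left(t \right)} + 5 B^{2} e^{2 t} e^{2 x} + B C e^{t} e^{x} \sin{\left(t \right)} + B C e^{t} e^{x} \cos{\left(t \right)} - 4 C^{2} \sin^{2}{\left(t \right)} + C^{2} \sin{\left(t \right)} \cos{\left(t \right)}
This must equal f(x, t) identically; expanded, f = - 20 x^{2} e^{t} e^{x} - 16 x^{2} \sin{\left(t \right)} + 4 x^{2} \cos{\left(t \right)} + 20 e^{2 t} e^{2 x} - 4 e^{t} e^{x} \sin{\left(t \right)} - 4 e^{t} e^{x} \cos{\left(t \right)} - 16 \sin^{2}{\left(t \right)} + 4 \sin{\left(t \right)} \cos{\left(t \right)}.
Matching coefficients of the independent functions:
  [x^{2} \sin{\left(t \right)}]:  - 4 A C = -16
  [x^{2} \cos{\left(t \right)}]:  A C = 4
  [e^{2 t} e^{2 x}]:  5 B^{2} = 20
  [\sin{\left(t \right)} \cos{\left(t \right)}]:  C^{2} = 4
  [x^{2} e^{t} e^{x}]:  5 A B = -20
  [e^{t} e^{x} \sin{\left(t \right)}, e^{t} e^{x} \cos{\left(t \right)}]:  B C = -4
  [\sin^{2}{\left(t \right)}]:  - 4 C^{2} = -16
These equations allow (A, B, C) = (-2, 2, -2) or (2, -2, 2).
Impose the point condition(s):
  u(0, 0) = -2  ⟹  B = -2
Only A = 2, B = -2, C = 2 satisfies everything.
Hence u(x, t) = 2 x^{2} - 2 e^{t + x} + 2 \sin{\left(t \right)}.

Answer: u(x, t) = 2 x^{2} - 2 e^{t + x} + 2 \sin{\left(t \right)}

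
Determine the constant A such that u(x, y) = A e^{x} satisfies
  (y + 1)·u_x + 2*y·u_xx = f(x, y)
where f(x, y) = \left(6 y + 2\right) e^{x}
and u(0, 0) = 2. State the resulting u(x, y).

Substitute the ansatz u = A e^{x} into the left-hand side.
Derivatives of the ansatz:
  u_x = A e^{x}
  u_xx = A e^{x}
Term by term:
  (y + 1)·u_x = A y e^{x} + A e^{x}
  2*y·u_xx = 2 A y e^{x}
So the left-hand side equals
  3 A y e^{x} + A e^{x}
This must equal f(x, y) identically; expanded, f = 6 y e^{x} + 2 e^{x}.
Matching coefficients of the independent functions:
  [y e^{x}]:  3 A = 6
  [e^{x}]:  A = 2
Solving: A = 2.
Check against the point condition:
  u(0, 0) = 2  ⟹  A = 2  ✓
Hence u(x, y) = 2 e^{x}.

Answer: u(x, y) = 2 e^{x}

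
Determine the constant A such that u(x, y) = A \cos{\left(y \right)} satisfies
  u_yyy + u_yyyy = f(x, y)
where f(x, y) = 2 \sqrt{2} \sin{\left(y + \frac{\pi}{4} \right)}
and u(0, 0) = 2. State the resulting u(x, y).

Answer: u(x, y) = 2 \cos{\left(y \right)}

Derivation:
Substitute the ansatz u = A \cos{\left(y \right)} into the left-hand side.
Derivatives of the ansatz:
  u_yyy = A \sin{\left(y \right)}
  u_yyyy = A \cos{\left(y \right)}
Term by term:
  u_yyy = A \sin{\left(y \right)}
  u_yyyy = A \cos{\left(y \right)}
So the left-hand side equals
  A \sin{\left(y \right)} + A \cos{\left(y \right)}
This must equal f(x, y) identically; expanded, f = 2 \sin{\left(y \right)} + 2 \cos{\left(y \right)}.
Matching coefficients of the independent functions:
  [\sin{\left(y \right)}, \cos{\left(y \right)}]:  A = 2
Solving: A = 2.
Check against the point condition:
  u(0, 0) = 2  ⟹  A = 2  ✓
Hence u(x, y) = 2 \cos{\left(y \right)}.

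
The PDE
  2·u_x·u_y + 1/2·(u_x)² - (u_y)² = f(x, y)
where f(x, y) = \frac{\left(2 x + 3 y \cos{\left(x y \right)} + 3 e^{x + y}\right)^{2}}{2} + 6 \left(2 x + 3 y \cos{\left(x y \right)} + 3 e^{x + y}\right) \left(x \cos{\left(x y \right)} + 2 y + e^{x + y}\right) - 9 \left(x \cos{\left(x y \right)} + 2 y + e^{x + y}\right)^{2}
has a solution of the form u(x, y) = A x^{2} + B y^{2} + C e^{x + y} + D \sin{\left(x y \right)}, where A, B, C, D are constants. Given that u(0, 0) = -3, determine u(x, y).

Substitute the ansatz u = A x^{2} + B y^{2} + C e^{x + y} + D \sin{\left(x y \right)} into the left-hand side.
Derivatives of the ansatz:
  u_x = 2 A x + C e^{x} e^{y} + D y \cos{\left(x y \right)}
  u_y = 2 B y + C e^{x} e^{y} + D x \cos{\left(x y \right)}
Term by term:
  2·u_x·u_y = 8 A B x y + 4 A C x e^{x} e^{y} + 4 A D x^{2} \cos{\left(x y \right)} + 4 B C y e^{x} e^{y} + 4 B D y^{2} \cos{\left(x y \right)} + 2 C^{2} e^{2 x} e^{2 y} + 2 C D x e^{x} e^{y} \cos{\left(x y \right)} + 2 C D y e^{x} e^{y} \cos{\left(x y \right)} + 2 D^{2} x y \cos^{2}{\left(x y \right)}
  1/2·(u_x)² = 2 A^{2} x^{2} + 2 A C x e^{x} e^{y} + 2 A D x y \cos{\left(x y \right)} + \frac{C^{2} e^{2 x} e^{2 y}}{2} + C D y e^{x} e^{y} \cos{\left(x y \right)} + \frac{D^{2} y^{2} \cos^{2}{\left(x y \right)}}{2}
  -(u_y)² = - 4 B^{2} y^{2} - 4 B C y e^{x} e^{y} - 4 B D x y \cos{\left(x y \right)} - C^{2} e^{2 x} e^{2 y} - 2 C D x e^{x} e^{y} \cos{\left(x y \right)} - D^{2} x^{2} \cos^{2}{\left(x y \right)}
So the left-hand side equals
  2 A^{2} x^{2} + 8 A B x y + 6 A C x e^{x} e^{y} + 4 A D x^{2} \cos{\left(x y \right)} + 2 A D x y \cos{\left(x y \right)} - 4 B^{2} y^{2} - 4 B D x y \cos{\left(x y \right)} + 4 B D y^{2} \cos{\left(x y \right)} + \frac{3 C^{2} e^{2 x} e^{2 y}}{2} + 3 C D y e^{x} e^{y} \cos{\left(x y \right)} - D^{2} x^{2} \cos^{2}{\left(x y \right)} + 2 D^{2} x y \cos^{2}{\left(x y \right)} + \frac{D^{2} y^{2} \cos^{2}{\left(x y \right)}}{2}
This must equal f(x, y) identically; expanded, f = - 9 x^{2} \cos^{2}{\left(x y \right)} + 12 x^{2} \cos{\left(x y \right)} + 2 x^{2} + 18 x y \cos^{2}{\left(x y \right)} - 30 x y \cos{\left(x y \right)} + 24 x y + 18 x e^{x} e^{y} + \frac{9 y^{2} \cos^{2}{\left(x y \right)}}{2} + 36 y^{2} \cos{\left(x y \right)} - 36 y^{2} + 27 y e^{x} e^{y} \cos{\left(x y \right)} + \frac{27 e^{2 x} e^{2 y}}{2}.
Matching coefficients of the independent functions:
  [x^{2}]:  2 A^{2} = 2
  [y^{2}]:  - 4 B^{2} = -36
  [x y]:  8 A B = 24
  [x^{2} \cos{\left(x y \right)}]:  4 A D = 12
  [x^{2} \cos^{2}{\left(x y \right)}]:  - D^{2} = -9
  [y^{2} \cos{\left(x y \right)}]:  4 B D = 36
  [y^{2} \cos^{2}{\left(x y \right)}]:  \frac{D^{2}}{2} = \frac{9}{2}
  [e^{2 x} e^{2 y}]:  \frac{3 C^{2}}{2} = \frac{27}{2}
  [x y \cos{\left(x y \right)}]:  2 A D - 4 B D = -30
  [x y \cos^{2}{\left(x y \right)}]:  2 D^{2} = 18
  [x e^{x} e^{y}]:  6 A C = 18
  [y e^{x} e^{y} \cos{\left(x y \right)}]:  3 C D = 27
These equations allow (A, B, C, D) = (-1, -3, -3, -3) or (1, 3, 3, 3).
Impose the point condition(s):
  u(0, 0) = -3  ⟹  C = -3
Only A = -1, B = -3, C = -3, D = -3 satisfies everything.
Hence u(x, y) = - x^{2} - 3 y^{2} - 3 e^{x + y} - 3 \sin{\left(x y \right)}.

Answer: u(x, y) = - x^{2} - 3 y^{2} - 3 e^{x + y} - 3 \sin{\left(x y \right)}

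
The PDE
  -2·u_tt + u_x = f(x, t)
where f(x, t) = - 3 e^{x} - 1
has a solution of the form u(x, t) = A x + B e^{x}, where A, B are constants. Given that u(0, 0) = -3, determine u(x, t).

Answer: u(x, t) = - x - 3 e^{x}

Derivation:
Substitute the ansatz u = A x + B e^{x} into the left-hand side.
Derivatives of the ansatz:
  u_tt = 0
  u_x = A + B e^{x}
Term by term:
  -2·u_tt = 0
  u_x = A + B e^{x}
So the left-hand side equals
  A + B e^{x}
This must equal f(x, t) = - 3 e^{x} - 1 identically.
Matching coefficients of the independent functions:
  [constant term]:  A = -1
  [e^{x}]:  B = -3
Solving: A = -1, B = -3.
Check against the point condition:
  u(0, 0) = -3  ⟹  B = -3  ✓
Hence u(x, t) = - x - 3 e^{x}.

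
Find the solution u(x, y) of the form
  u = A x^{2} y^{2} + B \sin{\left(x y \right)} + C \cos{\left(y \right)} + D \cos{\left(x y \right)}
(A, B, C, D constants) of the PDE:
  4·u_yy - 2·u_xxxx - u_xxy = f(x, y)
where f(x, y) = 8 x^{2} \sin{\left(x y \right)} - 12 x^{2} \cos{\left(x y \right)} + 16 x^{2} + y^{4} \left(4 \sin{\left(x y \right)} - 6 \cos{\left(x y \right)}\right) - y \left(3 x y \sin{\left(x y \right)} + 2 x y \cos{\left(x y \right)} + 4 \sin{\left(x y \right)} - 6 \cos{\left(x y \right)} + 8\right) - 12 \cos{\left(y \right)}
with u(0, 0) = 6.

Substitute the ansatz u = A x^{2} y^{2} + B \sin{\left(x y \right)} + C \cos{\left(y \right)} + D \cos{\left(x y \right)} into the left-hand side.
Derivatives of the ansatz:
  u_yy = 2 A x^{2} - B x^{2} \sin{\left(x y \right)} - C \cos{\left(y \right)} - D x^{2} \cos{\left(x y \right)}
  u_xxxx = B y^{4} \sin{\left(x y \right)} + D y^{4} \cos{\left(x y \right)}
  u_xxy = 4 A y - B x y^{2} \cos{\left(x y \right)} - 2 B y \sin{\left(x y \right)} + D x y^{2} \sin{\left(x y \right)} - 2 D y \cos{\left(x y \right)}
Term by term:
  4·u_yy = 8 A x^{2} - 4 B x^{2} \sin{\left(x y \right)} - 4 C \cos{\left(y \right)} - 4 D x^{2} \cos{\left(x y \right)}
  -2·u_xxxx = - 2 B y^{4} \sin{\left(x y \right)} - 2 D y^{4} \cos{\left(x y \right)}
  -u_xxy = - 4 A y + B x y^{2} \cos{\left(x y \right)} + 2 B y \sin{\left(x y \right)} - D x y^{2} \sin{\left(x y \right)} + 2 D y \cos{\left(x y \right)}
So the left-hand side equals
  8 A x^{2} - 4 A y - 4 B x^{2} \sin{\left(x y \right)} + B x y^{2} \cos{\left(x y \right)} - 2 B y^{4} \sin{\left(x y \right)} + 2 B y \sin{\left(x y \right)} - 4 C \cos{\left(y \right)} - 4 D x^{2} \cos{\left(x y \right)} - D x y^{2} \sin{\left(x y \right)} - 2 D y^{4} \cos{\left(x y \right)} + 2 D y \cos{\left(x y \right)}
This must equal f(x, y) identically; expanded, f = 8 x^{2} \sin{\left(x y \right)} - 12 x^{2} \cos{\left(x y \right)} + 16 x^{2} - 3 x y^{2} \sin{\left(x y \right)} - 2 x y^{2} \cos{\left(x y \right)} + 4 y^{4} \sin{\left(x y \right)} - 6 y^{4} \cos{\left(x y \right)} - 4 y \sin{\left(x y \right)} + 6 y \cos{\left(x y \right)} - 8 y - 12 \cos{\left(y \right)}.
Matching coefficients of the independent functions:
  [x^{2}]:  8 A = 16
  [y]:  - 4 A = -8
  [x^{2} \sin{\left(x y \right)}]:  - 4 B = 8
  [x^{2} \cos{\left(x y \right)}]:  - 4 D = -12
  [y \sin{\left(x y \right)}]:  2 B = -4
  [y \cos{\left(x y \right)}]:  2 D = 6
  [y^{4} \sin{\left(x y \right)}]:  - 2 B = 4
  [y^{4} \cos{\left(x y \right)}]:  - 2 D = -6
  [x y^{2} \sin{\left(x y \right)}]:  - D = -3
  [x y^{2} \cos{\left(x y \right)}]:  B = -2
  [\cos{\left(y \right)}]:  - 4 C = -12
Solving: A = 2, B = -2, C = 3, D = 3.
Check against the point condition:
  u(0, 0) = 6  ⟹  C + D = 6  ✓
Hence u(x, y) = 2 x^{2} y^{2} - 2 \sin{\left(x y \right)} + 3 \cos{\left(y \right)} + 3 \cos{\left(x y \right)}.

Answer: u(x, y) = 2 x^{2} y^{2} - 2 \sin{\left(x y \right)} + 3 \cos{\left(y \right)} + 3 \cos{\left(x y \right)}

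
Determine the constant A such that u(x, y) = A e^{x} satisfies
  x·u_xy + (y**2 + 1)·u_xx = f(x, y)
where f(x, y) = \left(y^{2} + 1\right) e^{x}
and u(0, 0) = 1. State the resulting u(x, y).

Substitute the ansatz u = A e^{x} into the left-hand side.
Derivatives of the ansatz:
  u_xy = 0
  u_xx = A e^{x}
Term by term:
  x·u_xy = 0
  (y**2 + 1)·u_xx = A y^{2} e^{x} + A e^{x}
So the left-hand side equals
  A y^{2} e^{x} + A e^{x}
This must equal f(x, y) identically; expanded, f = y^{2} e^{x} + e^{x}.
Matching coefficients of the independent functions:
  [y^{2} e^{x}, e^{x}]:  A = 1
Solving: A = 1.
Check against the point condition:
  u(0, 0) = 1  ⟹  A = 1  ✓
Hence u(x, y) = e^{x}.

Answer: u(x, y) = e^{x}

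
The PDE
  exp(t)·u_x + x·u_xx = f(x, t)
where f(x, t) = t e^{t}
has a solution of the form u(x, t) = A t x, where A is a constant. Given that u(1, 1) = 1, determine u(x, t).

Substitute the ansatz u = A t x into the left-hand side.
Derivatives of the ansatz:
  u_x = A t
  u_xx = 0
Term by term:
  exp(t)·u_x = A t e^{t}
  x·u_xx = 0
So the left-hand side equals
  A t e^{t}
This must equal f(x, t) = t e^{t} identically.
Matching coefficients of the independent functions:
  [t e^{t}]:  A = 1
Solving: A = 1.
Check against the point condition:
  u(1, 1) = 1  ⟹  A = 1  ✓
Hence u(x, t) = t x.

Answer: u(x, t) = t x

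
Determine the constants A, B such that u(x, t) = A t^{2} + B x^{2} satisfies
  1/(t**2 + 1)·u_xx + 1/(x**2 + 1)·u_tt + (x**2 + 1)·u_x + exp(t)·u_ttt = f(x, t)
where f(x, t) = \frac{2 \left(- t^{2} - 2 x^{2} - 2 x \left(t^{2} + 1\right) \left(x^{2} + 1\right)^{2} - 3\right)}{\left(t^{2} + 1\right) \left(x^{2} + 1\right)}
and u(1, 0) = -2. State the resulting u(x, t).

Substitute the ansatz u = A t^{2} + B x^{2} into the left-hand side.
Derivatives of the ansatz:
  u_xx = 2 B
  u_tt = 2 A
  u_x = 2 B x
  u_ttt = 0
Term by term:
  1/(t**2 + 1)·u_xx = \frac{2 B}{t^{2} + 1}
  1/(x**2 + 1)·u_tt = \frac{2 A}{x^{2} + 1}
  (x**2 + 1)·u_x = 2 B x^{3} + 2 B x
  exp(t)·u_ttt = 0
So the left-hand side equals
  \frac{2 A}{x^{2} + 1} + 2 B x^{3} + 2 B x + \frac{2 B}{t^{2} + 1}
This must equal f(x, t) identically; expanded, f = - 4 x^{3} - 4 x - \frac{2}{x^{2} + 1} - \frac{4}{t^{2} + 1}.
Matching coefficients of the independent functions:
  [x, x^{3}, \frac{1}{t^{2} + 1}]:  2 B = -4
  [\frac{1}{x^{2} + 1}]:  2 A = -2
Solving: A = -1, B = -2.
Check against the point condition:
  u(1, 0) = -2  ⟹  B = -2  ✓
Hence u(x, t) = - t^{2} - 2 x^{2}.

Answer: u(x, t) = - t^{2} - 2 x^{2}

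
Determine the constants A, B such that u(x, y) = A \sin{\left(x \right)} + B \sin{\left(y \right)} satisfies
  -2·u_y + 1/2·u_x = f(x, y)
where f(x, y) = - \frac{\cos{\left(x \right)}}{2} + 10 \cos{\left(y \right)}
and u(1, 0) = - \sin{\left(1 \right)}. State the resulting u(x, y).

Substitute the ansatz u = A \sin{\left(x \right)} + B \sin{\left(y \right)} into the left-hand side.
Derivatives of the ansatz:
  u_y = B \cos{\left(y \right)}
  u_x = A \cos{\left(x \right)}
Term by term:
  -2·u_y = - 2 B \cos{\left(y \right)}
  1/2·u_x = \frac{A \cos{\left(x \right)}}{2}
So the left-hand side equals
  \frac{A \cos{\left(x \right)}}{2} - 2 B \cos{\left(y \right)}
This must equal f(x, y) = - \frac{\cos{\left(x \right)}}{2} + 10 \cos{\left(y \right)} identically.
Matching coefficients of the independent functions:
  [\cos{\left(x \right)}]:  \frac{A}{2} = - \frac{1}{2}
  [\cos{\left(y \right)}]:  - 2 B = 10
Solving: A = -1, B = -5.
Check against the point condition:
  u(1, 0) = - \sin{\left(1 \right)}  ⟹  A \sin{\left(1 \right)} = - \sin{\left(1 \right)}  ✓
Hence u(x, y) = - \sin{\left(x \right)} - 5 \sin{\left(y \right)}.

Answer: u(x, y) = - \sin{\left(x \right)} - 5 \sin{\left(y \right)}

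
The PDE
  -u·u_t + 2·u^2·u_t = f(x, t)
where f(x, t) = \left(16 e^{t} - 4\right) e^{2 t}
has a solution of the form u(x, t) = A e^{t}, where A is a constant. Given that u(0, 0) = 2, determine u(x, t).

Substitute the ansatz u = A e^{t} into the left-hand side.
Derivatives of the ansatz:
  u_t = A e^{t}
Term by term:
  -u·u_t = - A^{2} e^{2 t}
  2·u^2·u_t = 2 A^{3} e^{3 t}
So the left-hand side equals
  2 A^{3} e^{3 t} - A^{2} e^{2 t}
This must equal f(x, t) = \left(16 e^{t} - 4\right) e^{2 t} identically.
Matching coefficients of the independent functions:
  [e^{2 t}]:  - A^{2} = -4
  [e^{3 t}]:  2 A^{3} = 16
Solving: A = 2.
Check against the point condition:
  u(0, 0) = 2  ⟹  A = 2  ✓
Hence u(x, t) = 2 e^{t}.

Answer: u(x, t) = 2 e^{t}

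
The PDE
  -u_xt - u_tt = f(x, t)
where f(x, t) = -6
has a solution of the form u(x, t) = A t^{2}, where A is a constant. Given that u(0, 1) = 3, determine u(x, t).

Substitute the ansatz u = A t^{2} into the left-hand side.
Derivatives of the ansatz:
  u_xt = 0
  u_tt = 2 A
Term by term:
  -u_xt = 0
  -u_tt = - 2 A
So the left-hand side equals
  - 2 A
This must equal f(x, t) = -6 identically.
Matching coefficients of the independent functions:
  [constant term]:  - 2 A = -6
Solving: A = 3.
Check against the point condition:
  u(0, 1) = 3  ⟹  A = 3  ✓
Hence u(x, t) = 3 t^{2}.

Answer: u(x, t) = 3 t^{2}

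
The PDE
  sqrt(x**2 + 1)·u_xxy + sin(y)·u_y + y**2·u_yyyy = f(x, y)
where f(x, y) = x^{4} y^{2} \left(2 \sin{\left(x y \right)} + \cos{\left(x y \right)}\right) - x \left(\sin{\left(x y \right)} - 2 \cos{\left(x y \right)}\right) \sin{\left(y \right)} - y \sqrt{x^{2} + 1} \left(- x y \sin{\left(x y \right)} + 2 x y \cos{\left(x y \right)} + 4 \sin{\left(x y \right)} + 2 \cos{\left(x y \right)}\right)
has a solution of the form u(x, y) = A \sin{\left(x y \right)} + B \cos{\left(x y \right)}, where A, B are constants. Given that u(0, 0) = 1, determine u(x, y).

Substitute the ansatz u = A \sin{\left(x y \right)} + B \cos{\left(x y \right)} into the left-hand side.
Derivatives of the ansatz:
  u_xxy = - A x y^{2} \cos{\left(x y \right)} - 2 A y \sin{\left(x y \right)} + B x y^{2} \sin{\left(x y \right)} - 2 B y \cos{\left(x y \right)}
  u_y = A x \cos{\left(x y \right)} - B x \sin{\left(x y \right)}
  u_yyyy = A x^{4} \sin{\left(x y \right)} + B x^{4} \cos{\left(x y \right)}
Term by term:
  sqrt(x**2 + 1)·u_xxy = - A x y^{2} \sqrt{x^{2} + 1} \cos{\left(x y \right)} - 2 A y \sqrt{x^{2} + 1} \sin{\left(x y \right)} + B x y^{2} \sqrt{x^{2} + 1} \sin{\left(x y \right)} - 2 B y \sqrt{x^{2} + 1} \cos{\left(x y \right)}
  sin(y)·u_y = A x \sin{\left(y \right)} \cos{\left(x y \right)} - B x \sin{\left(y \right)} \sin{\left(x y \right)}
  y**2·u_yyyy = A x^{4} y^{2} \sin{\left(x y \right)} + B x^{4} y^{2} \cos{\left(x y \right)}
So the left-hand side equals
  A x^{4} y^{2} \sin{\left(x y \right)} - A x y^{2} \sqrt{x^{2} + 1} \cos{\left(x y \right)} + A x \sin{\left(y \right)} \cos{\left(x y \right)} - 2 A y \sqrt{x^{2} + 1} \sin{\left(x y \right)} + B x^{4} y^{2} \cos{\left(x y \right)} + B x y^{2} \sqrt{x^{2} + 1} \sin{\left(x y \right)} - B x \sin{\left(y \right)} \sin{\left(x y \right)} - 2 B y \sqrt{x^{2} + 1} \cos{\left(x y \right)}
This must equal f(x, y) identically; expanded, f = 2 x^{4} y^{2} \sin{\left(x y \right)} + x^{4} y^{2} \cos{\left(x y \right)} + x y^{2} \sqrt{x^{2} + 1} \sin{\left(x y \right)} - 2 x y^{2} \sqrt{x^{2} + 1} \cos{\left(x y \right)} - x \sin{\left(y \right)} \sin{\left(x y \right)} + 2 x \sin{\left(y \right)} \cos{\left(x y \right)} - 4 y \sqrt{x^{2} + 1} \sin{\left(x y \right)} - 2 y \sqrt{x^{2} + 1} \cos{\left(x y \right)}.
Matching coefficients of the independent functions:
  [x \sin{\left(y \right)} \sin{\left(x y \right)}]:  - B = -1
  [x \sin{\left(y \right)} \cos{\left(x y \right)}, x^{4} y^{2} \sin{\left(x y \right)}]:  A = 2
  [x^{4} y^{2} \cos{\left(x y \right)}, x y^{2} \sqrt{x^{2} + 1} \sin{\left(x y \right)}]:  B = 1
  [y \sqrt{x^{2} + 1} \sin{\left(x y \right)}]:  - 2 A = -4
  [y \sqrt{x^{2} + 1} \cos{\left(x y \right)}]:  - 2 B = -2
  [x y^{2} \sqrt{x^{2} + 1} \cos{\left(x y \right)}]:  - A = -2
Solving: A = 2, B = 1.
Check against the point condition:
  u(0, 0) = 1  ⟹  B = 1  ✓
Hence u(x, y) = 2 \sin{\left(x y \right)} + \cos{\left(x y \right)}.

Answer: u(x, y) = 2 \sin{\left(x y \right)} + \cos{\left(x y \right)}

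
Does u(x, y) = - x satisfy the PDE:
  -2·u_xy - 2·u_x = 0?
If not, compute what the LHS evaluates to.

Evaluate each term of the left-hand side for u = - x.
Derivatives:
  u_xy = 0
  u_x = -1
Terms:
  -2·u_xy = 0
  -2·u_x = 2
Sum: LHS = 2
Given right-hand side: 0. Difference LHS − RHS = 2 ≠ 0, so u is not a solution.

Answer: No, the LHS evaluates to 2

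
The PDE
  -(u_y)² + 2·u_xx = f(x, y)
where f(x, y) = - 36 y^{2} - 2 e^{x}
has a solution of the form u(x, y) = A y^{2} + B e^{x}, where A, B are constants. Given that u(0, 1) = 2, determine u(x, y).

Substitute the ansatz u = A y^{2} + B e^{x} into the left-hand side.
Derivatives of the ansatz:
  u_y = 2 A y
  u_xx = B e^{x}
Term by term:
  -(u_y)² = - 4 A^{2} y^{2}
  2·u_xx = 2 B e^{x}
So the left-hand side equals
  - 4 A^{2} y^{2} + 2 B e^{x}
This must equal f(x, y) = - 36 y^{2} - 2 e^{x} identically.
Matching coefficients of the independent functions:
  [y^{2}]:  - 4 A^{2} = -36
  [e^{x}]:  2 B = -2
These equations allow (A, B) = (-3, -1) or (3, -1).
Impose the point condition(s):
  u(0, 1) = 2  ⟹  A + B = 2
Only A = 3, B = -1 satisfies everything.
Hence u(x, y) = 3 y^{2} - e^{x}.

Answer: u(x, y) = 3 y^{2} - e^{x}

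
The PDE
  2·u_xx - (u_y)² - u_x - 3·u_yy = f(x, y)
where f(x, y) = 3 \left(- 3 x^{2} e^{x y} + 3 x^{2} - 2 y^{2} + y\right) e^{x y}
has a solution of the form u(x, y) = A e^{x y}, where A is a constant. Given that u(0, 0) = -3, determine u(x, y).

Answer: u(x, y) = - 3 e^{x y}

Derivation:
Substitute the ansatz u = A e^{x y} into the left-hand side.
Derivatives of the ansatz:
  u_xx = A y^{2} e^{x y}
  u_y = A x e^{x y}
  u_x = A y e^{x y}
  u_yy = A x^{2} e^{x y}
Term by term:
  2·u_xx = 2 A y^{2} e^{x y}
  -(u_y)² = - A^{2} x^{2} e^{2 x y}
  -u_x = - A y e^{x y}
  -3·u_yy = - 3 A x^{2} e^{x y}
So the left-hand side equals
  - A^{2} x^{2} e^{2 x y} - 3 A x^{2} e^{x y} + 2 A y^{2} e^{x y} - A y e^{x y}
This must equal f(x, y) identically; expanded, f = - 9 x^{2} e^{2 x y} + 9 x^{2} e^{x y} - 6 y^{2} e^{x y} + 3 y e^{x y}.
Matching coefficients of the independent functions:
  [x^{2} e^{x y}]:  - 3 A = 9
  [x^{2} e^{2 x y}]:  - A^{2} = -9
  [y e^{x y}]:  - A = 3
  [y^{2} e^{x y}]:  2 A = -6
Solving: A = -3.
Check against the point condition:
  u(0, 0) = -3  ⟹  A = -3  ✓
Hence u(x, y) = - 3 e^{x y}.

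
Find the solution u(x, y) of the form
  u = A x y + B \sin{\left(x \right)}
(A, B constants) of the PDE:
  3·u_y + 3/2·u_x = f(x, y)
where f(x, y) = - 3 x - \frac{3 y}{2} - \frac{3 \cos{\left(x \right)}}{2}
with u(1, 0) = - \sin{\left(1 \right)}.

Substitute the ansatz u = A x y + B \sin{\left(x \right)} into the left-hand side.
Derivatives of the ansatz:
  u_y = A x
  u_x = A y + B \cos{\left(x \right)}
Term by term:
  3·u_y = 3 A x
  3/2·u_x = \frac{3 A y}{2} + \frac{3 B \cos{\left(x \right)}}{2}
So the left-hand side equals
  3 A x + \frac{3 A y}{2} + \frac{3 B \cos{\left(x \right)}}{2}
This must equal f(x, y) = - 3 x - \frac{3 y}{2} - \frac{3 \cos{\left(x \right)}}{2} identically.
Matching coefficients of the independent functions:
  [x]:  3 A = -3
  [y]:  \frac{3 A}{2} = - \frac{3}{2}
  [\cos{\left(x \right)}]:  \frac{3 B}{2} = - \frac{3}{2}
Solving: A = -1, B = -1.
Check against the point condition:
  u(1, 0) = - \sin{\left(1 \right)}  ⟹  B \sin{\left(1 \right)} = - \sin{\left(1 \right)}  ✓
Hence u(x, y) = - x y - \sin{\left(x \right)}.

Answer: u(x, y) = - x y - \sin{\left(x \right)}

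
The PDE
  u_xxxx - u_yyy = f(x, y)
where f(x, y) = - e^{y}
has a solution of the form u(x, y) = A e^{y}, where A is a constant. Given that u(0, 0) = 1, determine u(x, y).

Answer: u(x, y) = e^{y}

Derivation:
Substitute the ansatz u = A e^{y} into the left-hand side.
Derivatives of the ansatz:
  u_xxxx = 0
  u_yyy = A e^{y}
Term by term:
  u_xxxx = 0
  -u_yyy = - A e^{y}
So the left-hand side equals
  - A e^{y}
This must equal f(x, y) = - e^{y} identically.
Matching coefficients of the independent functions:
  [e^{y}]:  - A = -1
Solving: A = 1.
Check against the point condition:
  u(0, 0) = 1  ⟹  A = 1  ✓
Hence u(x, y) = e^{y}.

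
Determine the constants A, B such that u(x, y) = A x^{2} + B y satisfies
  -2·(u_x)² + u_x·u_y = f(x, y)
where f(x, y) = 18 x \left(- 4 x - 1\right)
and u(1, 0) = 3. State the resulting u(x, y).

Answer: u(x, y) = 3 x^{2} - 3 y

Derivation:
Substitute the ansatz u = A x^{2} + B y into the left-hand side.
Derivatives of the ansatz:
  u_x = 2 A x
  u_y = B
Term by term:
  -2·(u_x)² = - 8 A^{2} x^{2}
  u_x·u_y = 2 A B x
So the left-hand side equals
  - 8 A^{2} x^{2} + 2 A B x
This must equal f(x, y) = 18 x \left(- 4 x - 1\right) identically.
Matching coefficients of the independent functions:
  [x]:  2 A B = -18
  [x^{2}]:  - 8 A^{2} = -72
These equations allow (A, B) = (-3, 3) or (3, -3).
Impose the point condition(s):
  u(1, 0) = 3  ⟹  A = 3
Only A = 3, B = -3 satisfies everything.
Hence u(x, y) = 3 x^{2} - 3 y.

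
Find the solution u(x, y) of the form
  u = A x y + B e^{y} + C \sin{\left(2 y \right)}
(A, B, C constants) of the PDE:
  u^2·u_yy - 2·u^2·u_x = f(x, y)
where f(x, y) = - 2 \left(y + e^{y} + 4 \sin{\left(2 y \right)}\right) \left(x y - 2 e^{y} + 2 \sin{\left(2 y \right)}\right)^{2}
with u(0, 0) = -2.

Answer: u(x, y) = x y - 2 e^{y} + 2 \sin{\left(2 y \right)}

Derivation:
Substitute the ansatz u = A x y + B e^{y} + C \sin{\left(2 y \right)} into the left-hand side.
Derivatives of the ansatz:
  u_yy = B e^{y} - 4 C \sin{\left(2 y \right)}
  u_x = A y
Term by term:
  u^2·u_yy = A^{2} B x^{2} y^{2} e^{y} - 4 A^{2} C x^{2} y^{2} \sin{\left(2 y \right)} + 2 A B^{2} x y e^{2 y} - 6 A B C x y e^{y} \sin{\left(2 y \right)} - 8 A C^{2} x y \sin^{2}{\left(2 y \right)} + B^{3} e^{3 y} - 2 B^{2} C e^{2 y} \sin{\left(2 y \right)} - 7 B C^{2} e^{y} \sin^{2}{\left(2 y \right)} - 4 C^{3} \sin^{3}{\left(2 y \right)}
  -2·u^2·u_x = - 2 A^{3} x^{2} y^{3} - 4 A^{2} B x y^{2} e^{y} - 4 A^{2} C x y^{2} \sin{\left(2 y \right)} - 2 A B^{2} y e^{2 y} - 4 A B C y e^{y} \sin{\left(2 y \right)} - 2 A C^{2} y \sin^{2}{\left(2 y \right)}
So the left-hand side equals
  - 2 A^{3} x^{2} y^{3} + A^{2} B x^{2} y^{2} e^{y} - 4 A^{2} B x y^{2} e^{y} - 4 A^{2} C x^{2} y^{2} \sin{\left(2 y \right)} - 4 A^{2} C x y^{2} \sin{\left(2 y \right)} + 2 A B^{2} x y e^{2 y} - 2 A B^{2} y e^{2 y} - 6 A B C x y e^{y} \sin{\left(2 y \right)} - 4 A B C y e^{y} \sin{\left(2 y \right)} - 8 A C^{2} x y \sin^{2}{\left(2 y \right)} - 2 A C^{2} y \sin^{2}{\left(2 y \right)} + B^{3} e^{3 y} - 2 B^{2} C e^{2 y} \sin{\left(2 y \right)} - 7 B C^{2} e^{y} \sin^{2}{\left(2 y \right)} - 4 C^{3} \sin^{3}{\left(2 y \right)}
This must equal f(x, y) identically; expanded, f = - 2 x^{2} y^{3} - 2 x^{2} y^{2} e^{y} - 8 x^{2} y^{2} \sin{\left(2 y \right)} + 8 x y^{2} e^{y} - 8 x y^{2} \sin{\left(2 y \right)} + 8 x y e^{2 y} + 24 x y e^{y} \sin{\left(2 y \right)} - 32 x y \sin^{2}{\left(2 y \right)} - 8 y e^{2 y} + 16 y e^{y} \sin{\left(2 y \right)} - 8 y \sin^{2}{\left(2 y \right)} - 8 e^{3 y} - 16 e^{2 y} \sin{\left(2 y \right)} + 56 e^{y} \sin^{2}{\left(2 y \right)} - 32 \sin^{3}{\left(2 y \right)}.
Matching coefficients of the independent functions:
(each divided by its leading coefficient; functions giving the same equation are listed together)
  [x^{2} y^{3}]:  A^{3} - 1 = 0
  [y e^{2 y}, x y e^{2 y}]:  A B^{2} - 4 = 0
  [y \sin^{2}{\left(2 y \right)}, x y \sin^{2}{\left(2 y \right)}]:  A C^{2} - 4 = 0
  [e^{y} \sin^{2}{\left(2 y \right)}]:  B C^{2} + 8 = 0
  [e^{2 y} \sin{\left(2 y \right)}]:  B^{2} C - 8 = 0
  [x y^{2} e^{y}, x^{2} y^{2} e^{y}]:  A^{2} B + 2 = 0
  [x y^{2} \sin{\left(2 y \right)}, x^{2} y^{2} \sin{\left(2 y \right)}]:  A^{2} C - 2 = 0
  [y e^{y} \sin{\left(2 y \right)}, x y e^{y} \sin{\left(2 y \right)}]:  A B C + 4 = 0
  [e^{3 y}]:  B^{3} + 8 = 0
  [\sin^{3}{\left(2 y \right)}]:  C^{3} - 8 = 0
Solving: A = 1, B = -2, C = 2.
Check against the point condition:
  u(0, 0) = -2  ⟹  B = -2  ✓
Hence u(x, y) = x y - 2 e^{y} + 2 \sin{\left(2 y \right)}.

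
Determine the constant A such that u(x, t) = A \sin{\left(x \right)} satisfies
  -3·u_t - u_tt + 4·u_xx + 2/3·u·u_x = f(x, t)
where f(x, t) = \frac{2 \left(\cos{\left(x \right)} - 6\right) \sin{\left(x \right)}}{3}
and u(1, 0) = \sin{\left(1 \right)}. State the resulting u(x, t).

Substitute the ansatz u = A \sin{\left(x \right)} into the left-hand side.
Derivatives of the ansatz:
  u_t = 0
  u_tt = 0
  u_xx = - A \sin{\left(x \right)}
  u_x = A \cos{\left(x \right)}
Term by term:
  -3·u_t = 0
  -u_tt = 0
  4·u_xx = - 4 A \sin{\left(x \right)}
  2/3·u·u_x = \frac{2 A^{2} \sin{\left(x \right)} \cos{\left(x \right)}}{3}
So the left-hand side equals
  \frac{2 A^{2} \sin{\left(x \right)} \cos{\left(x \right)}}{3} - 4 A \sin{\left(x \right)}
This must equal f(x, t) identically; expanded, f = \frac{2 \sin{\left(x \right)} \cos{\left(x \right)}}{3} - 4 \sin{\left(x \right)}.
Matching coefficients of the independent functions:
  [\sin{\left(x \right)} \cos{\left(x \right)}]:  \frac{2 A^{2}}{3} = \frac{2}{3}
  [\sin{\left(x \right)}]:  - 4 A = -4
Solving: A = 1.
Check against the point condition:
  u(1, 0) = \sin{\left(1 \right)}  ⟹  A \sin{\left(1 \right)} = \sin{\left(1 \right)}  ✓
Hence u(x, t) = \sin{\left(x \right)}.

Answer: u(x, t) = \sin{\left(x \right)}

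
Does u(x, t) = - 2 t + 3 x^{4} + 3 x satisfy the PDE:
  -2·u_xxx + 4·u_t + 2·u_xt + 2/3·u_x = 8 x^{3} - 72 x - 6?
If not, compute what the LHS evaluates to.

Evaluate each term of the left-hand side for u = - 2 t + 3 x^{4} + 3 x.
Derivatives:
  u_xxx = 72 x
  u_t = -2
  u_xt = 0
  u_x = 12 x^{3} + 3
Terms:
  -2·u_xxx = - 144 x
  4·u_t = -8
  2·u_xt = 0
  2/3·u_x = 8 x^{3} + 2
Sum: LHS = 8 x^{3} - 144 x - 6
Given right-hand side: 8 x^{3} - 72 x - 6. Difference LHS − RHS = - 72 x ≠ 0, so u is not a solution.

Answer: No, the LHS evaluates to 8 x^{3} - 144 x - 6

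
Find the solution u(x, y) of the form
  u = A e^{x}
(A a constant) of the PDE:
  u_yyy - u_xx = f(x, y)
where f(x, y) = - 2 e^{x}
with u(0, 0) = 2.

Answer: u(x, y) = 2 e^{x}

Derivation:
Substitute the ansatz u = A e^{x} into the left-hand side.
Derivatives of the ansatz:
  u_yyy = 0
  u_xx = A e^{x}
Term by term:
  u_yyy = 0
  -u_xx = - A e^{x}
So the left-hand side equals
  - A e^{x}
This must equal f(x, y) = - 2 e^{x} identically.
Matching coefficients of the independent functions:
  [e^{x}]:  - A = -2
Solving: A = 2.
Check against the point condition:
  u(0, 0) = 2  ⟹  A = 2  ✓
Hence u(x, y) = 2 e^{x}.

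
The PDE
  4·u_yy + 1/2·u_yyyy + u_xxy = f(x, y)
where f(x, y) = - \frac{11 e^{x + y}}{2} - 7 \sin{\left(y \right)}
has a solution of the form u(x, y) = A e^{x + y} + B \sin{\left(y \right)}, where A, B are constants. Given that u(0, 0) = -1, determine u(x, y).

Answer: u(x, y) = - e^{x + y} + 2 \sin{\left(y \right)}

Derivation:
Substitute the ansatz u = A e^{x + y} + B \sin{\left(y \right)} into the left-hand side.
Derivatives of the ansatz:
  u_yy = A e^{x} e^{y} - B \sin{\left(y \right)}
  u_yyyy = A e^{x} e^{y} + B \sin{\left(y \right)}
  u_xxy = A e^{x} e^{y}
Term by term:
  4·u_yy = 4 A e^{x} e^{y} - 4 B \sin{\left(y \right)}
  1/2·u_yyyy = \frac{A e^{x} e^{y}}{2} + \frac{B \sin{\left(y \right)}}{2}
  u_xxy = A e^{x} e^{y}
So the left-hand side equals
  \frac{11 A e^{x} e^{y}}{2} - \frac{7 B \sin{\left(y \right)}}{2}
This must equal f(x, y) identically; expanded, f = - \frac{11 e^{x} e^{y}}{2} - 7 \sin{\left(y \right)}.
Matching coefficients of the independent functions:
  [e^{x} e^{y}]:  \frac{11 A}{2} = - \frac{11}{2}
  [\sin{\left(y \right)}]:  - \frac{7 B}{2} = -7
Solving: A = -1, B = 2.
Check against the point condition:
  u(0, 0) = -1  ⟹  A = -1  ✓
Hence u(x, y) = - e^{x + y} + 2 \sin{\left(y \right)}.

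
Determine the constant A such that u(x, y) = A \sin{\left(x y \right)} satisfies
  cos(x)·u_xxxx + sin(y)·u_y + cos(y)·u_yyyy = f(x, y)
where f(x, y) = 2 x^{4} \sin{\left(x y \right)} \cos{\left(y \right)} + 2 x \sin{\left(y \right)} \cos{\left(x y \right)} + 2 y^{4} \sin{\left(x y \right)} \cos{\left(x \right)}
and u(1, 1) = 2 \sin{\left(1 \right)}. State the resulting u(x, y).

Answer: u(x, y) = 2 \sin{\left(x y \right)}

Derivation:
Substitute the ansatz u = A \sin{\left(x y \right)} into the left-hand side.
Derivatives of the ansatz:
  u_xxxx = A y^{4} \sin{\left(x y \right)}
  u_y = A x \cos{\left(x y \right)}
  u_yyyy = A x^{4} \sin{\left(x y \right)}
Term by term:
  cos(x)·u_xxxx = A y^{4} \sin{\left(x y \right)} \cos{\left(x \right)}
  sin(y)·u_y = A x \sin{\left(y \right)} \cos{\left(x y \right)}
  cos(y)·u_yyyy = A x^{4} \sin{\left(x y \right)} \cos{\left(y \right)}
So the left-hand side equals
  A x^{4} \sin{\left(x y \right)} \cos{\left(y \right)} + A x \sin{\left(y \right)} \cos{\left(x y \right)} + A y^{4} \sin{\left(x y \right)} \cos{\left(x \right)}
This must equal f(x, y) = 2 x^{4} \sin{\left(x y \right)} \cos{\left(y \right)} + 2 x \sin{\left(y \right)} \cos{\left(x y \right)} + 2 y^{4} \sin{\left(x y \right)} \cos{\left(x \right)} identically.
Matching coefficients of the independent functions:
  [x \sin{\left(y \right)} \cos{\left(x y \right)}, x^{4} \sin{\left(x y \right)} \cos{\left(y \right)}, y^{4} \sin{\left(x y \right)} \cos{\left(x \right)}]:  A = 2
Solving: A = 2.
Check against the point condition:
  u(1, 1) = 2 \sin{\left(1 \right)}  ⟹  A \sin{\left(1 \right)} = 2 \sin{\left(1 \right)}  ✓
Hence u(x, y) = 2 \sin{\left(x y \right)}.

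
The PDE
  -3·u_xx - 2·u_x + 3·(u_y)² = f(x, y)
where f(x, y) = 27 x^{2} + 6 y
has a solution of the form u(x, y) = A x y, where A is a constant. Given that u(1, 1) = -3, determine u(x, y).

Substitute the ansatz u = A x y into the left-hand side.
Derivatives of the ansatz:
  u_xx = 0
  u_x = A y
  u_y = A x
Term by term:
  -3·u_xx = 0
  -2·u_x = - 2 A y
  3·(u_y)² = 3 A^{2} x^{2}
So the left-hand side equals
  3 A^{2} x^{2} - 2 A y
This must equal f(x, y) = 27 x^{2} + 6 y identically.
Matching coefficients of the independent functions:
  [x^{2}]:  3 A^{2} = 27
  [y]:  - 2 A = 6
Solving: A = -3.
Check against the point condition:
  u(1, 1) = -3  ⟹  A = -3  ✓
Hence u(x, y) = - 3 x y.

Answer: u(x, y) = - 3 x y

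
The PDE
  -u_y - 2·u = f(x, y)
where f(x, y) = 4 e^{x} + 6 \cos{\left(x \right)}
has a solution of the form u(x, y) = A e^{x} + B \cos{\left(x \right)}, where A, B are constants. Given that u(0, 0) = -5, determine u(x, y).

Substitute the ansatz u = A e^{x} + B \cos{\left(x \right)} into the left-hand side.
Derivatives of the ansatz:
  u_y = 0
Term by term:
  -u_y = 0
  -2·u = - 2 A e^{x} - 2 B \cos{\left(x \right)}
So the left-hand side equals
  - 2 A e^{x} - 2 B \cos{\left(x \right)}
This must equal f(x, y) = 4 e^{x} + 6 \cos{\left(x \right)} identically.
Matching coefficients of the independent functions:
  [e^{x}]:  - 2 A = 4
  [\cos{\left(x \right)}]:  - 2 B = 6
Solving: A = -2, B = -3.
Check against the point condition:
  u(0, 0) = -5  ⟹  A + B = -5  ✓
Hence u(x, y) = - 2 e^{x} - 3 \cos{\left(x \right)}.

Answer: u(x, y) = - 2 e^{x} - 3 \cos{\left(x \right)}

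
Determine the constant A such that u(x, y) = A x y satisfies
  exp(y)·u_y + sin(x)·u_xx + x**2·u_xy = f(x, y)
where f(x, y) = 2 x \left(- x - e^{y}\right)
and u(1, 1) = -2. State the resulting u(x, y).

Substitute the ansatz u = A x y into the left-hand side.
Derivatives of the ansatz:
  u_y = A x
  u_xx = 0
  u_xy = A
Term by term:
  exp(y)·u_y = A x e^{y}
  sin(x)·u_xx = 0
  x**2·u_xy = A x^{2}
So the left-hand side equals
  A x^{2} + A x e^{y}
This must equal f(x, y) identically; expanded, f = - 2 x^{2} - 2 x e^{y}.
Matching coefficients of the independent functions:
  [x^{2}, x e^{y}]:  A = -2
Solving: A = -2.
Check against the point condition:
  u(1, 1) = -2  ⟹  A = -2  ✓
Hence u(x, y) = - 2 x y.

Answer: u(x, y) = - 2 x y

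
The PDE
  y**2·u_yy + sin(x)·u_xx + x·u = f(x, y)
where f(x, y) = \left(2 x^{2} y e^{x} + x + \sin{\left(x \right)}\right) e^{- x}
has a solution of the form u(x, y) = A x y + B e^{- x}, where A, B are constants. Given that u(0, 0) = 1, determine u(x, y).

Substitute the ansatz u = A x y + B e^{- x} into the left-hand side.
Derivatives of the ansatz:
  u_yy = 0
  u_xx = B e^{- x}
Term by term:
  y**2·u_yy = 0
  sin(x)·u_xx = B e^{- x} \sin{\left(x \right)}
  x·u = A x^{2} y + B x e^{- x}
So the left-hand side equals
  A x^{2} y + B x e^{- x} + B e^{- x} \sin{\left(x \right)}
This must equal f(x, y) identically; expanded, f = 2 x^{2} y + x e^{- x} + e^{- x} \sin{\left(x \right)}.
Matching coefficients of the independent functions:
  [x e^{- x}, e^{- x} \sin{\left(x \right)}]:  B = 1
  [x^{2} y]:  A = 2
Solving: A = 2, B = 1.
Check against the point condition:
  u(0, 0) = 1  ⟹  B = 1  ✓
Hence u(x, y) = 2 x y + e^{- x}.

Answer: u(x, y) = 2 x y + e^{- x}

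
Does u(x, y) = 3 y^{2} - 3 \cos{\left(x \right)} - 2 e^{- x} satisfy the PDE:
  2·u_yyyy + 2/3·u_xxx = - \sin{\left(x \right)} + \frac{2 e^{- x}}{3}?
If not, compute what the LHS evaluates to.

Evaluate each term of the left-hand side for u = 3 y^{2} - 3 \cos{\left(x \right)} - 2 e^{- x}.
Derivatives:
  u_yyyy = 0
  u_xxx = - 3 \sin{\left(x \right)} + 2 e^{- x}
Terms:
  2·u_yyyy = 0
  2/3·u_xxx = - 2 \sin{\left(x \right)} + \frac{4 e^{- x}}{3}
Sum: LHS = - 2 \sin{\left(x \right)} + \frac{4 e^{- x}}{3}
Given right-hand side: - \sin{\left(x \right)} + \frac{2 e^{- x}}{3}. Difference LHS − RHS = - \sin{\left(x \right)} + \frac{2 e^{- x}}{3} ≠ 0, so u is not a solution.

Answer: No, the LHS evaluates to - 2 \sin{\left(x \right)} + \frac{4 e^{- x}}{3}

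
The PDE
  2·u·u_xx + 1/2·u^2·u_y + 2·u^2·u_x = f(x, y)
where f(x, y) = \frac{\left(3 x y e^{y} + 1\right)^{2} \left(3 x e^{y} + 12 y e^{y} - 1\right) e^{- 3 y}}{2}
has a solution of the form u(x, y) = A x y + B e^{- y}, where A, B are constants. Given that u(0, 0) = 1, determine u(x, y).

Answer: u(x, y) = 3 x y + e^{- y}

Derivation:
Substitute the ansatz u = A x y + B e^{- y} into the left-hand side.
Derivatives of the ansatz:
  u_xx = 0
  u_y = A x - B e^{- y}
  u_x = A y
Term by term:
  2·u·u_xx = 0
  1/2·u^2·u_y = \frac{A^{3} x^{3} y^{2}}{2} - \frac{A^{2} B x^{2} y^{2} e^{- y}}{2} + A^{2} B x^{2} y e^{- y} - A B^{2} x y e^{- 2 y} + \frac{A B^{2} x e^{- 2 y}}{2} - \frac{B^{3} e^{- 3 y}}{2}
  2·u^2·u_x = 2 A^{3} x^{2} y^{3} + 4 A^{2} B x y^{2} e^{- y} + 2 A B^{2} y e^{- 2 y}
So the left-hand side equals
  \frac{A^{3} x^{3} y^{2}}{2} + 2 A^{3} x^{2} y^{3} - \frac{A^{2} B x^{2} y^{2} e^{- y}}{2} + A^{2} B x^{2} y e^{- y} + 4 A^{2} B x y^{2} e^{- y} - A B^{2} x y e^{- 2 y} + \frac{A B^{2} x e^{- 2 y}}{2} + 2 A B^{2} y e^{- 2 y} - \frac{B^{3} e^{- 3 y}}{2}
This must equal f(x, y) identically; expanded, f = \frac{27 x^{3} y^{2}}{2} + 54 x^{2} y^{3} - \frac{9 x^{2} y^{2} e^{- y}}{2} + 9 x^{2} y e^{- y} + 36 x y^{2} e^{- y} - 3 x y e^{- 2 y} + \frac{3 x e^{- 2 y}}{2} + 6 y e^{- 2 y} - \frac{e^{- 3 y}}{2}.
Matching coefficients of the independent functions:
  [x e^{- 2 y}]:  \frac{A B^{2}}{2} = \frac{3}{2}
  [x^{2} y^{3}]:  2 A^{3} = 54
  [x^{3} y^{2}]:  \frac{A^{3}}{2} = \frac{27}{2}
  [y e^{- 2 y}]:  2 A B^{2} = 6
  [x y e^{- 2 y}]:  - A B^{2} = -3
  [x y^{2} e^{- y}]:  4 A^{2} B = 36
  [x^{2} y e^{- y}]:  A^{2} B = 9
  [x^{2} y^{2} e^{- y}]:  - \frac{A^{2} B}{2} = - \frac{9}{2}
  [e^{- 3 y}]:  - \frac{B^{3}}{2} = - \frac{1}{2}
Solving: A = 3, B = 1.
Check against the point condition:
  u(0, 0) = 1  ⟹  B = 1  ✓
Hence u(x, y) = 3 x y + e^{- y}.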